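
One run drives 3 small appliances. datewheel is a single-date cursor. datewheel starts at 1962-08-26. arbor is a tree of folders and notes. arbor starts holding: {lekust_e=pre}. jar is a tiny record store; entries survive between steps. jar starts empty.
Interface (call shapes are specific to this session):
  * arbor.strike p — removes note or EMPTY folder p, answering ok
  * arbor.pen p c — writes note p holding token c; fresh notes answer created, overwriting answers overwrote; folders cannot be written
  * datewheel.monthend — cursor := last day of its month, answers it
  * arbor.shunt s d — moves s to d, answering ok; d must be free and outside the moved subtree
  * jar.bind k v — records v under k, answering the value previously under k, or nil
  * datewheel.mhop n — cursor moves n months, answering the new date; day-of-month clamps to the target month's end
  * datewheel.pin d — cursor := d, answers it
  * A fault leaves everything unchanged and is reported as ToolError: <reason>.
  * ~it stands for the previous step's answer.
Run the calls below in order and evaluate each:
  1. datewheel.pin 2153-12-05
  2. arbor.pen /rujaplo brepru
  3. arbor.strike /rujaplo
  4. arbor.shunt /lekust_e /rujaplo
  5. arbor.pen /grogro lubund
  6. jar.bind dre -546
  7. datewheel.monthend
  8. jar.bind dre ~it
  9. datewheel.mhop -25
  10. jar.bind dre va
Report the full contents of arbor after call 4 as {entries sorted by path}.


Answer: {rujaplo=pre}

Derivation:
==> datewheel.pin(d: 2153-12-05)
<== 2153-12-05
==> arbor.pen(p: /rujaplo, c: brepru)
<== created
==> arbor.strike(p: /rujaplo)
<== ok
==> arbor.shunt(s: /lekust_e, d: /rujaplo)
<== ok
==> arbor.pen(p: /grogro, c: lubund)
<== created
==> jar.bind(k: dre, v: -546)
<== nil
==> datewheel.monthend()
<== 2153-12-31
==> jar.bind(k: dre, v: ~it)
<== -546
==> datewheel.mhop(n: -25)
<== 2151-11-30
==> jar.bind(k: dre, v: va)
<== 2153-12-31


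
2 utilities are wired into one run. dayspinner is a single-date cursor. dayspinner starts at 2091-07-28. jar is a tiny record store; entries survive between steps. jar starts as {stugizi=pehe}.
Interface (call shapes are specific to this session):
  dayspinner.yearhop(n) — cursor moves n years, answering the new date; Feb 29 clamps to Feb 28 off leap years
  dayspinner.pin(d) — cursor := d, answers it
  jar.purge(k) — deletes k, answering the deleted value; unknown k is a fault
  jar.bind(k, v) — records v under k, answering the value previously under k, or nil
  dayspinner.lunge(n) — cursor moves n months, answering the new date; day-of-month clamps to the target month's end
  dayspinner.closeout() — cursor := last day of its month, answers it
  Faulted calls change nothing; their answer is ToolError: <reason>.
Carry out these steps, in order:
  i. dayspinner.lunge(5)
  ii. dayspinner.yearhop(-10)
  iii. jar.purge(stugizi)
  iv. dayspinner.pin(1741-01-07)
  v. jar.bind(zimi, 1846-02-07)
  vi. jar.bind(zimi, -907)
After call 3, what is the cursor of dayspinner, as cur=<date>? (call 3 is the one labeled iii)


I invoke lunge passing n=5: 2091-12-28.
Calling yearhop passing n=-10: 2081-12-28.
I use purge passing k=stugizi, yielding pehe.
Now I run pin passing d=1741-01-07, yielding 1741-01-07.
I use bind passing k=zimi, v=1846-02-07, yielding nil.
Then bind passing k=zimi, v=-907, and observe 1846-02-07.

Answer: cur=2081-12-28


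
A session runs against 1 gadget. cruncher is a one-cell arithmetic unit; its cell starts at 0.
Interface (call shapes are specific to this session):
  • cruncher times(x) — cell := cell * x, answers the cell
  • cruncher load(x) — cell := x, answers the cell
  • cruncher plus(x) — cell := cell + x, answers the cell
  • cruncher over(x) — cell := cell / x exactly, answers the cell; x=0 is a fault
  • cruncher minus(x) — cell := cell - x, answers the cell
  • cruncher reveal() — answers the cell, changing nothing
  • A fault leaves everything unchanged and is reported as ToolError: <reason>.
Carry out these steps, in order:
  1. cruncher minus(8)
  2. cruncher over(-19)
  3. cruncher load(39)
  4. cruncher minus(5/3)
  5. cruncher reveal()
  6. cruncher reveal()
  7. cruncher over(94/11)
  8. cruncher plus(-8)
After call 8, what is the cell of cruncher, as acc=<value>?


==> cruncher minus(x=8)
<== -8
==> cruncher over(x=-19)
<== 8/19
==> cruncher load(x=39)
<== 39
==> cruncher minus(x=5/3)
<== 112/3
==> cruncher reveal()
<== 112/3
==> cruncher reveal()
<== 112/3
==> cruncher over(x=94/11)
<== 616/141
==> cruncher plus(x=-8)
<== -512/141

Answer: acc=-512/141


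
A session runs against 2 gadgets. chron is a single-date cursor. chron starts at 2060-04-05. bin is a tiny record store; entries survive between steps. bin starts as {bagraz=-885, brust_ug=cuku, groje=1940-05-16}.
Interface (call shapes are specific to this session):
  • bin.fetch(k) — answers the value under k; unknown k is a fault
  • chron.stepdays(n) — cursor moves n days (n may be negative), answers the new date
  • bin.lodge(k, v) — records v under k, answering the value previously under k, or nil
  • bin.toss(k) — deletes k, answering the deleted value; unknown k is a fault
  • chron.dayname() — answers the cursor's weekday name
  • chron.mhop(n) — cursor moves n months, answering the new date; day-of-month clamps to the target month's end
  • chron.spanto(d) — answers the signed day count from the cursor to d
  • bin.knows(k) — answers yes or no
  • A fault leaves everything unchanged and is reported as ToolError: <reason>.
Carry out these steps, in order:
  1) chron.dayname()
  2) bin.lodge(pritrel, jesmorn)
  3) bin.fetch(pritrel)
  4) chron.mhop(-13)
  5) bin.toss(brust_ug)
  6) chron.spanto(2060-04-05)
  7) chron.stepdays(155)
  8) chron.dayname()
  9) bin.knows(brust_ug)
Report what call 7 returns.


-> chron.dayname()
<- Monday
-> bin.lodge(k=pritrel, v=jesmorn)
<- nil
-> bin.fetch(k=pritrel)
<- jesmorn
-> chron.mhop(n=-13)
<- 2059-03-05
-> bin.toss(k=brust_ug)
<- cuku
-> chron.spanto(d=2060-04-05)
<- 397
-> chron.stepdays(n=155)
<- 2059-08-07
-> chron.dayname()
<- Thursday
-> bin.knows(k=brust_ug)
<- no

Answer: 2059-08-07


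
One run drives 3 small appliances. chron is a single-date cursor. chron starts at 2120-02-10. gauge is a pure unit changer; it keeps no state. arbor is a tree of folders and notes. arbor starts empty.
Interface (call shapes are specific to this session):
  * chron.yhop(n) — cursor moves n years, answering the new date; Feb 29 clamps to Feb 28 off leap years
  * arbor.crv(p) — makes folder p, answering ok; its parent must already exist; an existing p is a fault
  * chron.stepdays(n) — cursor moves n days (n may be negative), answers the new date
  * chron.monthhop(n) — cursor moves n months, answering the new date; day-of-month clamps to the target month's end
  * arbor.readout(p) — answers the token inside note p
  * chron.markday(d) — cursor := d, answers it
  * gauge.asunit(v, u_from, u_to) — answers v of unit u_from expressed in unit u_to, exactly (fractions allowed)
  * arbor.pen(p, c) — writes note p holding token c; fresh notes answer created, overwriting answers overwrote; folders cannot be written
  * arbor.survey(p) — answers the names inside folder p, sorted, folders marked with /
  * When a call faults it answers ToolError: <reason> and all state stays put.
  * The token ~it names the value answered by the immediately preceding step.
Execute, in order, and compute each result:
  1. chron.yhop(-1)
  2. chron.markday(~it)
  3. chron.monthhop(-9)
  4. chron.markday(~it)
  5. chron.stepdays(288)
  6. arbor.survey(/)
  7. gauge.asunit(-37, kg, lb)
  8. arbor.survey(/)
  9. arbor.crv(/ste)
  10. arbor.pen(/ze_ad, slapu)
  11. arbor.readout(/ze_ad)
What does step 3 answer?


~$ chron.yhop -1
= 2119-02-10
~$ chron.markday ~it
= 2119-02-10
~$ chron.monthhop -9
= 2118-05-10
~$ chron.markday ~it
= 2118-05-10
~$ chron.stepdays 288
= 2119-02-22
~$ arbor.survey /
= []
~$ gauge.asunit -37 kg lb
= -3700000000/45359237
~$ arbor.survey /
= []
~$ arbor.crv /ste
= ok
~$ arbor.pen /ze_ad slapu
= created
~$ arbor.readout /ze_ad
= slapu

Answer: 2118-05-10


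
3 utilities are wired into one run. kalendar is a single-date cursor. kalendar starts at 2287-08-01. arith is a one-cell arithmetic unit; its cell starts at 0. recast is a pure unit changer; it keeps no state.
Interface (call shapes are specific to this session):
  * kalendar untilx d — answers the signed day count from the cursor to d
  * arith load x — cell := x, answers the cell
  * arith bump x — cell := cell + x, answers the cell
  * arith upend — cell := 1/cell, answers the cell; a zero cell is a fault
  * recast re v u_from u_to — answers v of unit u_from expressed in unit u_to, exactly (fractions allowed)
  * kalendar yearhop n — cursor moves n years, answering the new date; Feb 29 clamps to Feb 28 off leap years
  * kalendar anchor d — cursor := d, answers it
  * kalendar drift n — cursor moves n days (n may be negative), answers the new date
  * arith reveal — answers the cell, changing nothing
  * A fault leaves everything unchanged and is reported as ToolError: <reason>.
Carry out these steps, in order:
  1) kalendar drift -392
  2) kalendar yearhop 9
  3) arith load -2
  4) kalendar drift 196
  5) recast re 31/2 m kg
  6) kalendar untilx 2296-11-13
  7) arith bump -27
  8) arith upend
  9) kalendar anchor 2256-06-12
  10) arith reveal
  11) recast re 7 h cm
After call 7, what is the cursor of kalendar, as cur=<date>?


Next I call kalendar drift on n: -392, which returns 2286-07-05.
Then kalendar yearhop on n: 9, yielding 2295-07-05.
I try arith load on x: -2, yielding -2.
I run kalendar drift on n: 196, — result: 2296-01-17.
Then recast re on v: 31/2, u_from: m, u_to: kg: ToolError: incompatible units.
Calling kalendar untilx on d: 2296-11-13, and see 301.
I try arith bump on x: -27, and see -29.
I try arith upend, → -1/29.
I call kalendar anchor on d: 2256-06-12: 2256-06-12.
Invoking arith reveal(), yielding -1/29.
Now I run recast re on v: 7, u_from: h, u_to: cm, yielding ToolError: incompatible units.

Answer: cur=2296-01-17


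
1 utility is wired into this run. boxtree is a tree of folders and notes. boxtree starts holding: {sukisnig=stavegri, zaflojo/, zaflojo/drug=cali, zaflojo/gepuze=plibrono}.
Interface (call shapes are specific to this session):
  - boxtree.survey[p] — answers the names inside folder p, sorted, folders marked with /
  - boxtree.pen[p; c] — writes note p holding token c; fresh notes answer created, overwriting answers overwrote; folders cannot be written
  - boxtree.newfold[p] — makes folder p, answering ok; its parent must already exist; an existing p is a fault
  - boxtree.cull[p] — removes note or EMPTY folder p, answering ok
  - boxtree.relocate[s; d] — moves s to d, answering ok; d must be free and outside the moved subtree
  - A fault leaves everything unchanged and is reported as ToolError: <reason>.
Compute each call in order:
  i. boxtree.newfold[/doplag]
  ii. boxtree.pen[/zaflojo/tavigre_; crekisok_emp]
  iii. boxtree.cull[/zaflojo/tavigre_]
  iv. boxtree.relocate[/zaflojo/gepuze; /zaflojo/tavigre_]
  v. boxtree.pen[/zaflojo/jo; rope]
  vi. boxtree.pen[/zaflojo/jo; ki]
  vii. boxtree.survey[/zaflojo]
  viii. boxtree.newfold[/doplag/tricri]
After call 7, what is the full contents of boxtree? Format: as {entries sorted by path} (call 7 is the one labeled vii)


Answer: {doplag/, sukisnig=stavegri, zaflojo/, zaflojo/drug=cali, zaflojo/jo=ki, zaflojo/tavigre_=plibrono}

Derivation:
CALL boxtree.newfold[/doplag]
RET  ok
CALL boxtree.pen[/zaflojo/tavigre_; crekisok_emp]
RET  created
CALL boxtree.cull[/zaflojo/tavigre_]
RET  ok
CALL boxtree.relocate[/zaflojo/gepuze; /zaflojo/tavigre_]
RET  ok
CALL boxtree.pen[/zaflojo/jo; rope]
RET  created
CALL boxtree.pen[/zaflojo/jo; ki]
RET  overwrote
CALL boxtree.survey[/zaflojo]
RET  [drug, jo, tavigre_]
CALL boxtree.newfold[/doplag/tricri]
RET  ok


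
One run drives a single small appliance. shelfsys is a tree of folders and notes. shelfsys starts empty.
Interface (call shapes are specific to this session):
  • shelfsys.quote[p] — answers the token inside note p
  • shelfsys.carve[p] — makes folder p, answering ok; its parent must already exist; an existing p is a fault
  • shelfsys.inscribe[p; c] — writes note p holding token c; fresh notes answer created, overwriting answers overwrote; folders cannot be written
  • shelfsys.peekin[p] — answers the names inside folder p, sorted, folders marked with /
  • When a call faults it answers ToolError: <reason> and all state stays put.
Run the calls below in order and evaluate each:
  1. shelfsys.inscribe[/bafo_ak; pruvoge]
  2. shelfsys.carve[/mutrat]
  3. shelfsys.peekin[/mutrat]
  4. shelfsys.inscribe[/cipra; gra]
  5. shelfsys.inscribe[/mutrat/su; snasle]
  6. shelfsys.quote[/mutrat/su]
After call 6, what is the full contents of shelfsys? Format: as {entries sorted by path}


[in] inscribe p: /bafo_ak c: pruvoge
[out] created
[in] carve p: /mutrat
[out] ok
[in] peekin p: /mutrat
[out] []
[in] inscribe p: /cipra c: gra
[out] created
[in] inscribe p: /mutrat/su c: snasle
[out] created
[in] quote p: /mutrat/su
[out] snasle

Answer: {bafo_ak=pruvoge, cipra=gra, mutrat/, mutrat/su=snasle}


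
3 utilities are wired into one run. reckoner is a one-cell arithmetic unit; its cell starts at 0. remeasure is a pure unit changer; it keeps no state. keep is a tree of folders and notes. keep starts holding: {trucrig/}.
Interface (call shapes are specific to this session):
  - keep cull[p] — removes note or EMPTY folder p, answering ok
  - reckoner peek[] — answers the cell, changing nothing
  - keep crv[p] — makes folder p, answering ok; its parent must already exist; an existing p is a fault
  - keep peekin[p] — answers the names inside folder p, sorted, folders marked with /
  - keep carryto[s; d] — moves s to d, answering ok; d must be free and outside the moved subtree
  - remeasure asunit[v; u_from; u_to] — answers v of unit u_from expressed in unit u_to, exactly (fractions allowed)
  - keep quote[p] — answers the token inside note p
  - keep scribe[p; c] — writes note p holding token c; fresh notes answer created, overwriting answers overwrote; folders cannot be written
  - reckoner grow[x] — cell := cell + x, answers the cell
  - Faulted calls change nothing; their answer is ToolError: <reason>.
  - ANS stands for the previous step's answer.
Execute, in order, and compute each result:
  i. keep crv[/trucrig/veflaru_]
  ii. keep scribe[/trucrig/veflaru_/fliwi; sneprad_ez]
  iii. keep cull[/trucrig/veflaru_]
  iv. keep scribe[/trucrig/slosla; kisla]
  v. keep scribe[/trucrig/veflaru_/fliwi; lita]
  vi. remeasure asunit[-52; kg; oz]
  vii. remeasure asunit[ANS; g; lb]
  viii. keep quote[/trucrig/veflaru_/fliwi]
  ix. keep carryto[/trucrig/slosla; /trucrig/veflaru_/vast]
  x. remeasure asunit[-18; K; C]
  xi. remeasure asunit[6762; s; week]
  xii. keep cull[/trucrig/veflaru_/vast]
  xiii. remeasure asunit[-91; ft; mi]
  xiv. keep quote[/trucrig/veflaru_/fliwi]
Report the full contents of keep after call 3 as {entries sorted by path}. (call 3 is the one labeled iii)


Answer: {trucrig/, trucrig/veflaru_/, trucrig/veflaru_/fliwi=sneprad_ez}

Derivation:
;; keep crv(p='/trucrig/veflaru_') ~> ok
;; keep scribe(p='/trucrig/veflaru_/fliwi', c='sneprad_ez') ~> created
;; keep cull(p='/trucrig/veflaru_') ~> ToolError: not empty
;; keep scribe(p='/trucrig/slosla', c='kisla') ~> created
;; keep scribe(p='/trucrig/veflaru_/fliwi', c='lita') ~> overwrote
;; remeasure asunit(v='-52', u_from='kg', u_to='oz') ~> -83200000000/45359237
;; remeasure asunit(v='ANS', u_from='g', u_to='lb') ~> -8320000000000000/2057460381222169
;; keep quote(p='/trucrig/veflaru_/fliwi') ~> lita
;; keep carryto(s='/trucrig/slosla', d='/trucrig/veflaru_/vast') ~> ok
;; remeasure asunit(v='-18', u_from='K', u_to='C') ~> -5823/20
;; remeasure asunit(v='6762', u_from='s', u_to='week') ~> 161/14400
;; keep cull(p='/trucrig/veflaru_/vast') ~> ok
;; remeasure asunit(v='-91', u_from='ft', u_to='mi') ~> -91/5280
;; keep quote(p='/trucrig/veflaru_/fliwi') ~> lita


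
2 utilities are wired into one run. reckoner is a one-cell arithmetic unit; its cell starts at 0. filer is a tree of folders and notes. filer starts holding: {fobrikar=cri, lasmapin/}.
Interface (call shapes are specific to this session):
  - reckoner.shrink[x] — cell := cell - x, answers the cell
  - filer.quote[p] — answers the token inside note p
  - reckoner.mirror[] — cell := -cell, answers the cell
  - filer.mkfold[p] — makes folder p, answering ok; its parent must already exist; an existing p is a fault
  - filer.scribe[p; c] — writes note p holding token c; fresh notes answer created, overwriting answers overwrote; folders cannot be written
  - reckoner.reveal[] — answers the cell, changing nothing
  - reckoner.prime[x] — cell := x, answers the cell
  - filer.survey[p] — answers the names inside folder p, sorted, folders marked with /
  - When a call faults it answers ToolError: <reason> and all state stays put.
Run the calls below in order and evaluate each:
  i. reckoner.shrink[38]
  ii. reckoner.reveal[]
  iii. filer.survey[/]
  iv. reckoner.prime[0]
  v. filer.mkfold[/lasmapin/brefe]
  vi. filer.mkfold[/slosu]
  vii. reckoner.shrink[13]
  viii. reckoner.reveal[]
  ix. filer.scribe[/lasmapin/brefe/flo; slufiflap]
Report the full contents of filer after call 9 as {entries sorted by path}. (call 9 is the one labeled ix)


-- 1. reckoner.shrink(x→38) => -38
-- 2. reckoner.reveal() => -38
-- 3. filer.survey(p→/) => [fobrikar, lasmapin/]
-- 4. reckoner.prime(x→0) => 0
-- 5. filer.mkfold(p→/lasmapin/brefe) => ok
-- 6. filer.mkfold(p→/slosu) => ok
-- 7. reckoner.shrink(x→13) => -13
-- 8. reckoner.reveal() => -13
-- 9. filer.scribe(p→/lasmapin/brefe/flo, c→slufiflap) => created

Answer: {fobrikar=cri, lasmapin/, lasmapin/brefe/, lasmapin/brefe/flo=slufiflap, slosu/}


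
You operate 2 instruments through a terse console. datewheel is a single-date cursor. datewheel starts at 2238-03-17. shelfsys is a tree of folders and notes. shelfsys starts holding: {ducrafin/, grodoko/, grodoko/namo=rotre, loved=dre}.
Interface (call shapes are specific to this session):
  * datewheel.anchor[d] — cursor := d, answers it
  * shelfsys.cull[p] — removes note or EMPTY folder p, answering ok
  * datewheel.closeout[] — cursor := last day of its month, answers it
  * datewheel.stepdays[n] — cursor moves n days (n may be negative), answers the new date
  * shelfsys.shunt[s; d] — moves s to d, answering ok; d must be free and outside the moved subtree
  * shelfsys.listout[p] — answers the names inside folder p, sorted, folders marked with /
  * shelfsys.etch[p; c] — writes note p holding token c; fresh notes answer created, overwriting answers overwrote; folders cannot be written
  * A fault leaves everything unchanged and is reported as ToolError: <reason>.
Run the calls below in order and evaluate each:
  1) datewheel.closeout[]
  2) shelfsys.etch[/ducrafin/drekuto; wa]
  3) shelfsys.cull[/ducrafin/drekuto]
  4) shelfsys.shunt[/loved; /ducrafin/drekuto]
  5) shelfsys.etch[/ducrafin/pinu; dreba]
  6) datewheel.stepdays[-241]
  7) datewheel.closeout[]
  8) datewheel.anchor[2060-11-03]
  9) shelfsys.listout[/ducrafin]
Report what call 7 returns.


I run closeout(): 2238-03-31.
I call etch(p→/ducrafin/drekuto, c→wa): created.
Now I run cull(p→/ducrafin/drekuto), and get ok.
Next I call shunt(s→/loved, d→/ducrafin/drekuto), yielding ok.
I try etch(p→/ducrafin/pinu, c→dreba), — result: created.
Next I call stepdays(n→-241), which returns 2237-08-02.
Using closeout(), and observe 2237-08-31.
I invoke anchor(d→2060-11-03), which returns 2060-11-03.
I use listout(p→/ducrafin), yielding [drekuto, pinu].

Answer: 2237-08-31


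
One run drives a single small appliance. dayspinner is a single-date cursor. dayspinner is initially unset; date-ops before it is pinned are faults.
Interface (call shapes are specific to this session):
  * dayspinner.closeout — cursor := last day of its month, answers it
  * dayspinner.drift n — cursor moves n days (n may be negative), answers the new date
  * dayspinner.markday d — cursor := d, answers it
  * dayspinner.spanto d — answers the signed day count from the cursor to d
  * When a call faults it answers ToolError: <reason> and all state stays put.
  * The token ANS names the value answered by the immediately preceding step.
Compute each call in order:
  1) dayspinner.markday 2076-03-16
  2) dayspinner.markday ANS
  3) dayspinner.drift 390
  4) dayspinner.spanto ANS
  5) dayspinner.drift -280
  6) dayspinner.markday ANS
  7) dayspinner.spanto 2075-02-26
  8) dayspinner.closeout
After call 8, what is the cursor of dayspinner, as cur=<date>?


Answer: cur=2076-07-31

Derivation:
→ dayspinner.markday(2076-03-16)
← 2076-03-16
→ dayspinner.markday(ANS)
← 2076-03-16
→ dayspinner.drift(390)
← 2077-04-10
→ dayspinner.spanto(ANS)
← 0
→ dayspinner.drift(-280)
← 2076-07-04
→ dayspinner.markday(ANS)
← 2076-07-04
→ dayspinner.spanto(2075-02-26)
← -494
→ dayspinner.closeout()
← 2076-07-31


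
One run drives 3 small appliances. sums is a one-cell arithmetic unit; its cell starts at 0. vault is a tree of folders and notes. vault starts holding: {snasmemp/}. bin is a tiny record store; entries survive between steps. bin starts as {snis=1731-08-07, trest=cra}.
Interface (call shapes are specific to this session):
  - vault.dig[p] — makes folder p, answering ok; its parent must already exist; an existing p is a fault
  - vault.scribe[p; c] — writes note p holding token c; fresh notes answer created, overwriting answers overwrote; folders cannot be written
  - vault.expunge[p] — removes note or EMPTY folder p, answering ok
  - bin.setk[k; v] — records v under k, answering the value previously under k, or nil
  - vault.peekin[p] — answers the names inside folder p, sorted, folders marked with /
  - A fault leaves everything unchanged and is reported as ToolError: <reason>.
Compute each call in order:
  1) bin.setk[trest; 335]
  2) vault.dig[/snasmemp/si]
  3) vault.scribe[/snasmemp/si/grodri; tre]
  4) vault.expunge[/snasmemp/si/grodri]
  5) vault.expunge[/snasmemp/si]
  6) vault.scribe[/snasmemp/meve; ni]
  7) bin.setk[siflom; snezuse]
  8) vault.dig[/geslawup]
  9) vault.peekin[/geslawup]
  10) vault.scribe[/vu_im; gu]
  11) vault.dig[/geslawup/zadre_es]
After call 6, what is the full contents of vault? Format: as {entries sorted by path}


Answer: {snasmemp/, snasmemp/meve=ni}

Derivation:
Now I run bin.setk(k=trest, v=335), and observe cra.
I use vault.dig(p=/snasmemp/si), — result: ok.
I invoke vault.scribe(p=/snasmemp/si/grodri, c=tre), → created.
Invoking vault.expunge(p=/snasmemp/si/grodri), yielding ok.
I invoke vault.expunge(p=/snasmemp/si), and see ok.
Next I call vault.scribe(p=/snasmemp/meve, c=ni), and get created.
I invoke bin.setk(k=siflom, v=snezuse), yielding nil.
Using vault.dig(p=/geslawup), which returns ok.
I try vault.peekin(p=/geslawup), — result: [].
I call vault.scribe(p=/vu_im, c=gu), — result: created.
I run vault.dig(p=/geslawup/zadre_es), and observe ok.


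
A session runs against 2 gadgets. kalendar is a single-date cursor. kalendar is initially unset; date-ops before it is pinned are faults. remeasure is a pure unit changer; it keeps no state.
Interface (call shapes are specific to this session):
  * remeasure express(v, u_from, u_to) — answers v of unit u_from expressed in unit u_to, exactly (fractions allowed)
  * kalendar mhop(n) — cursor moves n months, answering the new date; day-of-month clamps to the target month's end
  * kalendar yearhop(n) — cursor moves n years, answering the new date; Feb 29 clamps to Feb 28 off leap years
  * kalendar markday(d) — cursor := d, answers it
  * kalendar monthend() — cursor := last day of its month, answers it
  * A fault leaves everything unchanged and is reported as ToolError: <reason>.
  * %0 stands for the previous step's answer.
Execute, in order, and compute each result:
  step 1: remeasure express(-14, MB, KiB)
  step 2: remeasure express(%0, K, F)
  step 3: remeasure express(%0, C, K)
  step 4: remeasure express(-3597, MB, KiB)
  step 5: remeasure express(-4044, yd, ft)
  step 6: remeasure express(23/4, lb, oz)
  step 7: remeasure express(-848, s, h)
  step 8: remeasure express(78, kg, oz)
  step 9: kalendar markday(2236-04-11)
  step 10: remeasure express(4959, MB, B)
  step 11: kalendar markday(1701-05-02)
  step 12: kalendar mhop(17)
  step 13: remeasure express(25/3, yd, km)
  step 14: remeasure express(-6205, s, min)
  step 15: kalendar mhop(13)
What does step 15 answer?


Answer: 1703-11-02

Derivation:
-> remeasure express(v='-14', u_from='MB', u_to='KiB')
<- -109375/8
-> remeasure express(v='%0', u_from='K', u_to='F')
<- -5013809/200
-> remeasure express(v='%0', u_from='C', u_to='K')
<- -4959179/200
-> remeasure express(v='-3597', u_from='MB', u_to='KiB')
<- -56203125/16
-> remeasure express(v='-4044', u_from='yd', u_to='ft')
<- -12132
-> remeasure express(v='23/4', u_from='lb', u_to='oz')
<- 92
-> remeasure express(v='-848', u_from='s', u_to='h')
<- -53/225
-> remeasure express(v='78', u_from='kg', u_to='oz')
<- 124800000000/45359237
-> kalendar markday(d='2236-04-11')
<- 2236-04-11
-> remeasure express(v='4959', u_from='MB', u_to='B')
<- 4959000000
-> kalendar markday(d='1701-05-02')
<- 1701-05-02
-> kalendar mhop(n='17')
<- 1702-10-02
-> remeasure express(v='25/3', u_from='yd', u_to='km')
<- 381/50000
-> remeasure express(v='-6205', u_from='s', u_to='min')
<- -1241/12
-> kalendar mhop(n='13')
<- 1703-11-02


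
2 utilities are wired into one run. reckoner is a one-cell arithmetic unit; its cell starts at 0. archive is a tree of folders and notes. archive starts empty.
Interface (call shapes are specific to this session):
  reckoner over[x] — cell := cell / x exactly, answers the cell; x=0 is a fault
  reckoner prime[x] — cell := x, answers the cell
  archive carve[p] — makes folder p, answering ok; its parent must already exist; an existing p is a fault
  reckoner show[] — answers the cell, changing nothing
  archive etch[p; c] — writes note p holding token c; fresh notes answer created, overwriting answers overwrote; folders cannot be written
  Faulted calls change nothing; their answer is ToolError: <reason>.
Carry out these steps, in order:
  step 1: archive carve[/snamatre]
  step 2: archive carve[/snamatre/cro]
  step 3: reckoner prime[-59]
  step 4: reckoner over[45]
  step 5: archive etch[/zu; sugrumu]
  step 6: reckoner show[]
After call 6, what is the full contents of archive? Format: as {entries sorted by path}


Answer: {snamatre/, snamatre/cro/, zu=sugrumu}

Derivation:
Do: archive carve[p: /snamatre]
See: ok
Do: archive carve[p: /snamatre/cro]
See: ok
Do: reckoner prime[x: -59]
See: -59
Do: reckoner over[x: 45]
See: -59/45
Do: archive etch[p: /zu; c: sugrumu]
See: created
Do: reckoner show[]
See: -59/45


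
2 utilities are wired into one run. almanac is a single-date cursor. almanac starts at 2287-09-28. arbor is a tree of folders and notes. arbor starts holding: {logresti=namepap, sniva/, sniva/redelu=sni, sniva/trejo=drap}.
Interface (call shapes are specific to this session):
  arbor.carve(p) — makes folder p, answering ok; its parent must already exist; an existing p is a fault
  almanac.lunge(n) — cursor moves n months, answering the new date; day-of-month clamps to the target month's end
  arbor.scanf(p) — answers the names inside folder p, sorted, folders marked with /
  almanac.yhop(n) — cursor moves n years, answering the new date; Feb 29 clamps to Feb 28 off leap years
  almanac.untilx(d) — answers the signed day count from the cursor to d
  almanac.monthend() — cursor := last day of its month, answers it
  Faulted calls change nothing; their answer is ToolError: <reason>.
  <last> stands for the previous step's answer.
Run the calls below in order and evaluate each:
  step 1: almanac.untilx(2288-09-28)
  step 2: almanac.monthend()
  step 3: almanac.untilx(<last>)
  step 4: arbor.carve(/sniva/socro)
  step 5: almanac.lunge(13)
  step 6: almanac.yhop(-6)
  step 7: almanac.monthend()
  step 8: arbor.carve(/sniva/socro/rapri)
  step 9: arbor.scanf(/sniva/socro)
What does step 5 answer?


Step: almanac.untilx[d→2288-09-28]
Result: 366
Step: almanac.monthend[]
Result: 2287-09-30
Step: almanac.untilx[d→<last>]
Result: 0
Step: arbor.carve[p→/sniva/socro]
Result: ok
Step: almanac.lunge[n→13]
Result: 2288-10-30
Step: almanac.yhop[n→-6]
Result: 2282-10-30
Step: almanac.monthend[]
Result: 2282-10-31
Step: arbor.carve[p→/sniva/socro/rapri]
Result: ok
Step: arbor.scanf[p→/sniva/socro]
Result: [rapri/]

Answer: 2288-10-30


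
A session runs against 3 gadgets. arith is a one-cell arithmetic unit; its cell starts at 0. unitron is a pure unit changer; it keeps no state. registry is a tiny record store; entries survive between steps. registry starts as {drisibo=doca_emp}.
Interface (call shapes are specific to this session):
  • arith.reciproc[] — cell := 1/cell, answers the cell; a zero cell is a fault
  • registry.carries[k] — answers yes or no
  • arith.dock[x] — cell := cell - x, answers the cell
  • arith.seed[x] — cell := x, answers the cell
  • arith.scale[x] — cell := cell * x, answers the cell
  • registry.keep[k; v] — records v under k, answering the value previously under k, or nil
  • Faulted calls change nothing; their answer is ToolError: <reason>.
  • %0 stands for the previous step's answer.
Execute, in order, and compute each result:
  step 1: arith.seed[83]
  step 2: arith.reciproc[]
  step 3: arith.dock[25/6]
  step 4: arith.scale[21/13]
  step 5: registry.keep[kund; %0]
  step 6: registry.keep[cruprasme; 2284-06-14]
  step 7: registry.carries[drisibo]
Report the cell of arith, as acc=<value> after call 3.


Do: arith.seed[x=83]
See: 83
Do: arith.reciproc[]
See: 1/83
Do: arith.dock[x=25/6]
See: -2069/498
Do: arith.scale[x=21/13]
See: -14483/2158
Do: registry.keep[k=kund; v=%0]
See: nil
Do: registry.keep[k=cruprasme; v=2284-06-14]
See: nil
Do: registry.carries[k=drisibo]
See: yes

Answer: acc=-2069/498


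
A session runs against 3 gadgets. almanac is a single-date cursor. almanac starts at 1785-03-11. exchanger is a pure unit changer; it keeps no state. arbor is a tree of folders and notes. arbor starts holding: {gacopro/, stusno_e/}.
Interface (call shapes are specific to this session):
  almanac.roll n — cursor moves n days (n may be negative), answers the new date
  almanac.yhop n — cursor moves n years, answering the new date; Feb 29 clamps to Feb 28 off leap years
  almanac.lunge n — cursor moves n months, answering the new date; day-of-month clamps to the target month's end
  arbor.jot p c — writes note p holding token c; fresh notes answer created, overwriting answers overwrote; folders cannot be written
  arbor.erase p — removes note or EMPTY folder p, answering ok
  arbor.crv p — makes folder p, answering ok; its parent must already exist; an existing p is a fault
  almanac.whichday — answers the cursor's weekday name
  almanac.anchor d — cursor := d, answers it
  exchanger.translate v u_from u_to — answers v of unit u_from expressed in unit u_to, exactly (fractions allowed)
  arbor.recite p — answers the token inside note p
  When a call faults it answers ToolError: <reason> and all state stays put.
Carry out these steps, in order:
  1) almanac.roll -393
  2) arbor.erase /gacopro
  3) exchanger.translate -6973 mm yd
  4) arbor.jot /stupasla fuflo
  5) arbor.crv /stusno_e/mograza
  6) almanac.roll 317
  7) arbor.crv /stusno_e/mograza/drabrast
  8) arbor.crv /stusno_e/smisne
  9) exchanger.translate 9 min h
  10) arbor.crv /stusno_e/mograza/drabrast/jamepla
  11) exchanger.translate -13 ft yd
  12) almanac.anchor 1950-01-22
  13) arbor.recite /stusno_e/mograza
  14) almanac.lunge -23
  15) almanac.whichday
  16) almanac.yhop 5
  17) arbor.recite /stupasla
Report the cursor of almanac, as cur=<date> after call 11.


Answer: cur=1784-12-25

Derivation:
! 1. roll(n=-393) -> 1784-02-12
! 2. erase(p=/gacopro) -> ok
! 3. translate(v=-6973, u_from=mm, u_to=yd) -> -34865/4572
! 4. jot(p=/stupasla, c=fuflo) -> created
! 5. crv(p=/stusno_e/mograza) -> ok
! 6. roll(n=317) -> 1784-12-25
! 7. crv(p=/stusno_e/mograza/drabrast) -> ok
! 8. crv(p=/stusno_e/smisne) -> ok
! 9. translate(v=9, u_from=min, u_to=h) -> 3/20
! 10. crv(p=/stusno_e/mograza/drabrast/jamepla) -> ok
! 11. translate(v=-13, u_from=ft, u_to=yd) -> -13/3
! 12. anchor(d=1950-01-22) -> 1950-01-22
! 13. recite(p=/stusno_e/mograza) -> ToolError: is a directory
! 14. lunge(n=-23) -> 1948-02-22
! 15. whichday() -> Sunday
! 16. yhop(n=5) -> 1953-02-22
! 17. recite(p=/stupasla) -> fuflo


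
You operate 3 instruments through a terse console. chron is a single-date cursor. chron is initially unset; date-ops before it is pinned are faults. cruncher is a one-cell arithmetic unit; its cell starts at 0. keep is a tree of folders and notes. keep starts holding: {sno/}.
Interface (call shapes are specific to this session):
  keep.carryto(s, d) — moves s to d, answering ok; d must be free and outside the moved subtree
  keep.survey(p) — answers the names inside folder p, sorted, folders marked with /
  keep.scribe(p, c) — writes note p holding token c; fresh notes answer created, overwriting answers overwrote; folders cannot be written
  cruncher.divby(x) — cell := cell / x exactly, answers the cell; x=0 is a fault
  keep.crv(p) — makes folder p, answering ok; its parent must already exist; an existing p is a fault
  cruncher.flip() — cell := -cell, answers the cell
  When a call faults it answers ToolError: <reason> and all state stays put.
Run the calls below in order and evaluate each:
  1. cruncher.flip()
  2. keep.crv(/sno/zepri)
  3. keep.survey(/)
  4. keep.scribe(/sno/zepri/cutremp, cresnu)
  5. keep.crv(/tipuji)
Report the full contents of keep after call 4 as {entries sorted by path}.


Answer: {sno/, sno/zepri/, sno/zepri/cutremp=cresnu}

Derivation:
Do: cruncher.flip[]
See: 0
Do: keep.crv[p='/sno/zepri']
See: ok
Do: keep.survey[p='/']
See: [sno/]
Do: keep.scribe[p='/sno/zepri/cutremp'; c='cresnu']
See: created
Do: keep.crv[p='/tipuji']
See: ok


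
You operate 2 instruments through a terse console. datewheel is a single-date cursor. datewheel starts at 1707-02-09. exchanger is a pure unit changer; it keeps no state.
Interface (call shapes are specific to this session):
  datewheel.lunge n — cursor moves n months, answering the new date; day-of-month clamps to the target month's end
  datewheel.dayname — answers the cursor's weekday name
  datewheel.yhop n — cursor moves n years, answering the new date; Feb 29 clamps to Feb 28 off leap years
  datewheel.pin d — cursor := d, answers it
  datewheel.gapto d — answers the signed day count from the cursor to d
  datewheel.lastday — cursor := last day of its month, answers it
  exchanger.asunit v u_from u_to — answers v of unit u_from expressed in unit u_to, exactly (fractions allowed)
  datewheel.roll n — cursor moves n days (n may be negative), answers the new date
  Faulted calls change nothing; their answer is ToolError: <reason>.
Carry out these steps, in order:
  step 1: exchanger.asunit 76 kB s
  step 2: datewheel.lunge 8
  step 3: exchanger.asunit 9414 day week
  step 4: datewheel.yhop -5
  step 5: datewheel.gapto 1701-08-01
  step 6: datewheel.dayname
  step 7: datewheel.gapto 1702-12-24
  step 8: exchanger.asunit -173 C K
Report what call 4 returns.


CALL asunit[v→76; u_from→kB; u_to→s]
RET  ToolError: incompatible units
CALL lunge[n→8]
RET  1707-10-09
CALL asunit[v→9414; u_from→day; u_to→week]
RET  9414/7
CALL yhop[n→-5]
RET  1702-10-09
CALL gapto[d→1701-08-01]
RET  -434
CALL dayname[]
RET  Monday
CALL gapto[d→1702-12-24]
RET  76
CALL asunit[v→-173; u_from→C; u_to→K]
RET  2003/20

Answer: 1702-10-09


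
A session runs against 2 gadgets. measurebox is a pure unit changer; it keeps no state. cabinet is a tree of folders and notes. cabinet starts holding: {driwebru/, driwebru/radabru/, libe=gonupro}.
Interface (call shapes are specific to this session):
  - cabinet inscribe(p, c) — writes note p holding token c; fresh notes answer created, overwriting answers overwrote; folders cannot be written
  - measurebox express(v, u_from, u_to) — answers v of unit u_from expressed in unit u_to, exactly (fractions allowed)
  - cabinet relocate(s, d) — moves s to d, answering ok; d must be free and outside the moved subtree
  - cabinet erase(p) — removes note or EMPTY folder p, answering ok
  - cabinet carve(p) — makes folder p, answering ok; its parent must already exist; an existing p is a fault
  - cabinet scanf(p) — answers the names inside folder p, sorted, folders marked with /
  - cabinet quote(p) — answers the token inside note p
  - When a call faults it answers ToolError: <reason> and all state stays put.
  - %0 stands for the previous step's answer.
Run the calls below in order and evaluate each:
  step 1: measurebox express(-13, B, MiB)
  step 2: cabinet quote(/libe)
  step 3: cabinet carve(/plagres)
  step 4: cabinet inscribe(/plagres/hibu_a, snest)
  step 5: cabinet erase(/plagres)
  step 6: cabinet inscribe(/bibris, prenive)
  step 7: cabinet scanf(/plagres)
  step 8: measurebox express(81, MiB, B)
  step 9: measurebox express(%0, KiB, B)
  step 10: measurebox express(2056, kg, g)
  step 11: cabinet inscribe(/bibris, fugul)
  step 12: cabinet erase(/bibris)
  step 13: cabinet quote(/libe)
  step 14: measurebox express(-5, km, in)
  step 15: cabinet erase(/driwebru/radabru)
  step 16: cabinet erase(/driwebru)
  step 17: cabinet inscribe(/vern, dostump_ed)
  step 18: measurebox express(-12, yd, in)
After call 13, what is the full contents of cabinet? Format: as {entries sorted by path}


Answer: {driwebru/, driwebru/radabru/, libe=gonupro, plagres/, plagres/hibu_a=snest}

Derivation:
·→ measurebox express(v=-13, u_from=B, u_to=MiB)
·← -13/1048576
·→ cabinet quote(p=/libe)
·← gonupro
·→ cabinet carve(p=/plagres)
·← ok
·→ cabinet inscribe(p=/plagres/hibu_a, c=snest)
·← created
·→ cabinet erase(p=/plagres)
·← ToolError: not empty
·→ cabinet inscribe(p=/bibris, c=prenive)
·← created
·→ cabinet scanf(p=/plagres)
·← [hibu_a]
·→ measurebox express(v=81, u_from=MiB, u_to=B)
·← 84934656
·→ measurebox express(v=%0, u_from=KiB, u_to=B)
·← 86973087744
·→ measurebox express(v=2056, u_from=kg, u_to=g)
·← 2056000
·→ cabinet inscribe(p=/bibris, c=fugul)
·← overwrote
·→ cabinet erase(p=/bibris)
·← ok
·→ cabinet quote(p=/libe)
·← gonupro
·→ measurebox express(v=-5, u_from=km, u_to=in)
·← -25000000/127
·→ cabinet erase(p=/driwebru/radabru)
·← ok
·→ cabinet erase(p=/driwebru)
·← ok
·→ cabinet inscribe(p=/vern, c=dostump_ed)
·← created
·→ measurebox express(v=-12, u_from=yd, u_to=in)
·← -432


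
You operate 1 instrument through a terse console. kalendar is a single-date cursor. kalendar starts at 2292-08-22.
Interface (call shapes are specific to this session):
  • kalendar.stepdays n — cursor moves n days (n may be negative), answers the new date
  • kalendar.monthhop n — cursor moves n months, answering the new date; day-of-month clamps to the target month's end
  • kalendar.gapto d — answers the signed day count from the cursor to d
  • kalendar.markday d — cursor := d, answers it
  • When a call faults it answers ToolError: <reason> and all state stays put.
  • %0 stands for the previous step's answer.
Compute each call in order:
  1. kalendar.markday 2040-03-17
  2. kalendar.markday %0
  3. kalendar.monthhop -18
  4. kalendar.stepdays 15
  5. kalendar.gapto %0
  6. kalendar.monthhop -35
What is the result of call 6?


// 1. markday(d='2040-03-17') : 2040-03-17
// 2. markday(d='%0') : 2040-03-17
// 3. monthhop(n='-18') : 2038-09-17
// 4. stepdays(n='15') : 2038-10-02
// 5. gapto(d='%0') : 0
// 6. monthhop(n='-35') : 2035-11-02

Answer: 2035-11-02


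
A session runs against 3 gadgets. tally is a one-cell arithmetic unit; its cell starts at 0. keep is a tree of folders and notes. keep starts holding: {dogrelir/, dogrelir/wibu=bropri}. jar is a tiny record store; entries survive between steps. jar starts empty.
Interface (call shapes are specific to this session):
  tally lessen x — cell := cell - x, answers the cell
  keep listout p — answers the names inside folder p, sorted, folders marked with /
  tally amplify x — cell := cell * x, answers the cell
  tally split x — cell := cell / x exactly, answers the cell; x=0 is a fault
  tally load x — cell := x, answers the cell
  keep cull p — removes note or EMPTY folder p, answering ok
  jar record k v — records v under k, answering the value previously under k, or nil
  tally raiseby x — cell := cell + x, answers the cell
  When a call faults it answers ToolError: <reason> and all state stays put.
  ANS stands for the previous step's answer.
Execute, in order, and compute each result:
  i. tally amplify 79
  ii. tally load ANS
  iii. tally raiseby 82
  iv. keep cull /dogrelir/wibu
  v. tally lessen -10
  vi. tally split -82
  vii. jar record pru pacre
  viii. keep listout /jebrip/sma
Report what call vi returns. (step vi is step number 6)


// tally amplify(x→79) -> 0
// tally load(x→ANS) -> 0
// tally raiseby(x→82) -> 82
// keep cull(p→/dogrelir/wibu) -> ok
// tally lessen(x→-10) -> 92
// tally split(x→-82) -> -46/41
// jar record(k→pru, v→pacre) -> nil
// keep listout(p→/jebrip/sma) -> ToolError: not found

Answer: -46/41
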